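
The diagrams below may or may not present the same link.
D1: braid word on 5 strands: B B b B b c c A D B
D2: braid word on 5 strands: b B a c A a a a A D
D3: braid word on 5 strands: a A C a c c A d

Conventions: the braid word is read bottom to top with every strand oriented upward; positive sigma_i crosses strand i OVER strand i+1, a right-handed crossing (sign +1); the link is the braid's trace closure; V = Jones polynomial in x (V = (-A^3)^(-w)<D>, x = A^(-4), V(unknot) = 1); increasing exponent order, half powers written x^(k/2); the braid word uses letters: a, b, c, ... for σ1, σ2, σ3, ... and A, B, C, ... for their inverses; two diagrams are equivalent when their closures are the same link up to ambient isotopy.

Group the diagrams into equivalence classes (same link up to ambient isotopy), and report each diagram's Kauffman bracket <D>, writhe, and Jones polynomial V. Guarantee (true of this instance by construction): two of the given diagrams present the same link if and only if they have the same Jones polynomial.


equivalence classes: {D1} | {D2} | {D3}
D1 (bracket A^-14 + 2A^-6 + A^2; 10 crossings at w = -2): V = x^-2 + 2 + x^2
D2 (bracket A^-6 + A^-2 + A^2 + A^6; 10 crossings at w = +2): V = 1 + x + x^2 + x^3
V(D3) = x^-1 + 2 + x  [8 crossings, <D> = A^2 + 2A^6 + A^10, w = +2]
key observation: 3 classes among 3 diagrams; unequal V(x) rules out equality


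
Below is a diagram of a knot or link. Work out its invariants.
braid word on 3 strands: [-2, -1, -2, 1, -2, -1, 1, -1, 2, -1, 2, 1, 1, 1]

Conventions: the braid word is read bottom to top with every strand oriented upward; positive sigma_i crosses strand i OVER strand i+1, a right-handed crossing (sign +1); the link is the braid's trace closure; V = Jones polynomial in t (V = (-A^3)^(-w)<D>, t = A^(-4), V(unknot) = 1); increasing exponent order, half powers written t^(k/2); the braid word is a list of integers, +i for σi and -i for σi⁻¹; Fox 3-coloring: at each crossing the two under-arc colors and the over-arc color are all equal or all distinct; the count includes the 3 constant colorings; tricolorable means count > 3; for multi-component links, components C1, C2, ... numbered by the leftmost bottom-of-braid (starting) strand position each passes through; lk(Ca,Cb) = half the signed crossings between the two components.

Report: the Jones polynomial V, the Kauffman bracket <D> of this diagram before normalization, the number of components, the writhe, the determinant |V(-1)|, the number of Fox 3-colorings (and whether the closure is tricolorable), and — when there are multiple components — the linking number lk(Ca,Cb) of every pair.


Jones polynomial: V(t) = -t^-3 + 2t^-2 - 2t^-1 + 3 - 2t + 2t^2 - t^3
<D> = -A^-12 + 2A^-8 - 2A^-4 + 3 - 2A^4 + 2A^8 - A^12; writhe 0
components 1, writhe 0 (14 crossings)
3-colorings: 3 of 3^14, det 13 — not tricolorable
note: free reduction leaves σ2⁻¹ σ1⁻¹ σ2⁻¹ σ1 σ2⁻¹ σ1⁻¹ σ2 σ1⁻¹ σ2 σ1 σ1 σ1 of the original 14 letters


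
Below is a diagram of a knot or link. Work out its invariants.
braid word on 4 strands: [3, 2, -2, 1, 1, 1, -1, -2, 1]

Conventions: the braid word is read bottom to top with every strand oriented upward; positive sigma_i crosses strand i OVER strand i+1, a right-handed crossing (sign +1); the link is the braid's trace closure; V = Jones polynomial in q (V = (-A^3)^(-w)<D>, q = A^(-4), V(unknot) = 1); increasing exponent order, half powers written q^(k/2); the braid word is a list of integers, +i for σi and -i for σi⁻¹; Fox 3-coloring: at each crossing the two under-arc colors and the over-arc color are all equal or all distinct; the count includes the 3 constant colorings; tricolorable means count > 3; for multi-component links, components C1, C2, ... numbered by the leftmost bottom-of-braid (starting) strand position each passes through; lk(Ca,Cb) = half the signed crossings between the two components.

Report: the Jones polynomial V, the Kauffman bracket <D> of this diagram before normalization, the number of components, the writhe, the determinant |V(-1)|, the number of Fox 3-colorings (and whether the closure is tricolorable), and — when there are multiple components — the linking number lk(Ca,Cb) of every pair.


Jones polynomial: V(q) = q + q^3 - q^4
<D> = A^-7 - A^-3 - A^5; writhe +3
components 1, writhe +3 (9 crossings)
3-colorings: 9 of 3^9, det 3 — tricolorable
note: free reduction leaves σ3 σ1 σ1 σ2⁻¹ σ1 of the original 9 letters


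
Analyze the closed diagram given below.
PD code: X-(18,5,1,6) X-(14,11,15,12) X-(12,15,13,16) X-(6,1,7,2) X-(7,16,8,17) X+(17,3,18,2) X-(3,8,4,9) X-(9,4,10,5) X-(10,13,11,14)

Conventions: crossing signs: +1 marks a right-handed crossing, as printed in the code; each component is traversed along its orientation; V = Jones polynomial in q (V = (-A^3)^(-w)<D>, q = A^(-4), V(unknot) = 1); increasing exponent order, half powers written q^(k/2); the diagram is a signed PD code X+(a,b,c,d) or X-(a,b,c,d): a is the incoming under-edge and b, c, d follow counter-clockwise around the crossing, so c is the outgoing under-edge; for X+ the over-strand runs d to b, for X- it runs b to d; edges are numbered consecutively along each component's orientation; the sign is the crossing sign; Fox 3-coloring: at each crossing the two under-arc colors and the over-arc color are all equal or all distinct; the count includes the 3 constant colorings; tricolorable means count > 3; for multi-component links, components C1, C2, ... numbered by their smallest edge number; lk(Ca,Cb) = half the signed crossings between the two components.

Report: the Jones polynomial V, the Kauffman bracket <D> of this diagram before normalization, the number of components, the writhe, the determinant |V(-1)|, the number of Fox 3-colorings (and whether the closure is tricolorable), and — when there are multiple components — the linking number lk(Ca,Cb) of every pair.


V(q) = q^-10 - 2q^-9 + 2q^-8 - 4q^-7 + 4q^-6 - 3q^-5 + 3q^-4 - q^-3 + q^-2
bracket: -A^-13 + A^-9 - 3A^-5 + 3A^-1 - 4A^3 + 4A^7 - 2A^11 + 2A^15 - A^19, w = -7
1 component, writhe -7, over 9 crossings
det 21, colorings 9 of 3^9 — tricolorable
observation: det 21 = |V(-1)|; divisible by 3, so tricolorable


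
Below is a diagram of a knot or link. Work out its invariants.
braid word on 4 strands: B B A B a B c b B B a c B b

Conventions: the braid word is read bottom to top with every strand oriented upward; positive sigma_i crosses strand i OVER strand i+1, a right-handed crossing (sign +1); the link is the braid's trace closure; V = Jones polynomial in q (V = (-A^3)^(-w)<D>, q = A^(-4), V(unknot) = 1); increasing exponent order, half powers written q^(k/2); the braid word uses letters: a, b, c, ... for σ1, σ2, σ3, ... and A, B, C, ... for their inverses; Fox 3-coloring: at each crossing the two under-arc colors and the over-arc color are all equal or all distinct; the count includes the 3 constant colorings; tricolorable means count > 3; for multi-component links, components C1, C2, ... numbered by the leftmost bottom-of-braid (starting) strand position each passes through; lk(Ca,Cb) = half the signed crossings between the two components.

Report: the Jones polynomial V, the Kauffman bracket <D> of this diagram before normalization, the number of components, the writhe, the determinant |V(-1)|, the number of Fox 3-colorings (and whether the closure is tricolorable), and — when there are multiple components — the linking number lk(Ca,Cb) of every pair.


V = q^(-7/2) - 2q^(-5/2) + q^(-3/2) - 2q^(-1/2) + q^(1/2) - q^(3/2)
<D> = -A^-12 + A^-8 - 2A^-4 + 1 - 2A^4 + A^8 (w = -2)
2 components over 14 crossings, w = -2
lk(C1,C2): 0
3 Fox colorings among 3^14, |V(-1)| = 8: not tricolorable
why: the 1 component pair carries total linking 0


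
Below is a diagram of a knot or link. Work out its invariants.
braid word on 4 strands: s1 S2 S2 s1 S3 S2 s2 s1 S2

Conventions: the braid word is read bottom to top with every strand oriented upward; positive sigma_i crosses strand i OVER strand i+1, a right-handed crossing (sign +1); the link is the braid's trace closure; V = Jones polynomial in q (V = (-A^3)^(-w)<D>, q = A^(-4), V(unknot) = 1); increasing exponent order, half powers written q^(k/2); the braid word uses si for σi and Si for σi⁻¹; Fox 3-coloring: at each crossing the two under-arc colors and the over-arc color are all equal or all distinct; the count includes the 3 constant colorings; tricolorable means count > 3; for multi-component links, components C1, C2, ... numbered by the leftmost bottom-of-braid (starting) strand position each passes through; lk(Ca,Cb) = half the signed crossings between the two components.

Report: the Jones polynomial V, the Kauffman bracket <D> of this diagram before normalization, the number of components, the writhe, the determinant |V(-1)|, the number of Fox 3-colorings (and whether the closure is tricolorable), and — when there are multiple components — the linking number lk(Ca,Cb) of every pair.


V = -q^-3 + 2q^-2 - 2q^-1 + 3 - 2q + 2q^2 - q^3
<D> = A^-15 - 2A^-11 + 2A^-7 - 3A^-3 + 2A - 2A^5 + A^9 (w = -1)
1 component over 9 crossings, w = -1
3 Fox colorings among 3^9, |V(-1)| = 13: not tricolorable
why: the span of V is 6, forcing >= 6 crossings in any diagram


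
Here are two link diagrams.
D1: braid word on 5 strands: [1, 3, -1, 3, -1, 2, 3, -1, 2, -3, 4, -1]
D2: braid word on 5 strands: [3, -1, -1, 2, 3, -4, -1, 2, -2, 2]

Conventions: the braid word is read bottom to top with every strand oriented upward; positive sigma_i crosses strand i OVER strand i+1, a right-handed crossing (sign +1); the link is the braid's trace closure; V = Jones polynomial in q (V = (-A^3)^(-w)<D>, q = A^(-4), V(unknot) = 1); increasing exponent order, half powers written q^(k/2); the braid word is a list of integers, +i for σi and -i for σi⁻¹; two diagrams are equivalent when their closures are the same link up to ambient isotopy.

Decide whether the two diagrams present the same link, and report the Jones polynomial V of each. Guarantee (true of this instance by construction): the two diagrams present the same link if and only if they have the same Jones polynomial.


same link: yes
V(D1) = -q^-3 + 2q^-2 - 2q^-1 + 3 - 2q + 2q^2 - q^3  [12 crossings, <D> = -A^-6 + 2A^-2 - 2A^2 + 3A^6 - 2A^10 + 2A^14 - A^18, w = +2]
D2 (bracket -A^-12 + 2A^-8 - 2A^-4 + 3 - 2A^4 + 2A^8 - A^12; 10 crossings at w = 0): V = -q^-3 + 2q^-2 - 2q^-1 + 3 - 2q + 2q^2 - q^3
note: all 2 diagrams share one V(q), hence one class


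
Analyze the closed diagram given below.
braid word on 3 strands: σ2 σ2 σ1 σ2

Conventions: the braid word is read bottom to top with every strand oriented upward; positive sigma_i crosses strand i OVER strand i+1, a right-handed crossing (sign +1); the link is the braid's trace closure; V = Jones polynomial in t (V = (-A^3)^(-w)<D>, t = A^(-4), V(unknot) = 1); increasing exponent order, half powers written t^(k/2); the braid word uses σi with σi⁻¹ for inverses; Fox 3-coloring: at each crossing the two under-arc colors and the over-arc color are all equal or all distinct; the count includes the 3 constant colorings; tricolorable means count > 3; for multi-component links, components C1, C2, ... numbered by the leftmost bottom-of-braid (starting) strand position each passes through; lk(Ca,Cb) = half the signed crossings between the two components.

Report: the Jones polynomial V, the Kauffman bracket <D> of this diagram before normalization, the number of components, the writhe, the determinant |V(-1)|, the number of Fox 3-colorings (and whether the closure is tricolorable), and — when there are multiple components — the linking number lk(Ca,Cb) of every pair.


V(t) = t + t^3 - t^4
bracket: -A^-4 + 1 + A^8, w = +4
1 component, writhe +4, over 4 crossings
det 3, colorings 9 of 3^4 — tricolorable
observation: w = +4 (over 4 crossings) is diagram-only; (-A^3)^(-4) removes it from V


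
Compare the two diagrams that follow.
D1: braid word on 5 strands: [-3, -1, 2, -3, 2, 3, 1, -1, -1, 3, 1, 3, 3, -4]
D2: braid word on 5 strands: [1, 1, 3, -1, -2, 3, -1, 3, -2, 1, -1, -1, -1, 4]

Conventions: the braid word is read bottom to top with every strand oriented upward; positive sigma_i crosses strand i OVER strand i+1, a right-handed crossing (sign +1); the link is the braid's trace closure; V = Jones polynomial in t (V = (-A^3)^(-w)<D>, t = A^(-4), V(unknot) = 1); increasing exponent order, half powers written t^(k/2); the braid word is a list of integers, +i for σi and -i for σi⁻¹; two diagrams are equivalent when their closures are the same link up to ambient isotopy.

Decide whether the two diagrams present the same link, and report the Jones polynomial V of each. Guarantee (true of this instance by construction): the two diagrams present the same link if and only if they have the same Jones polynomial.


equivalent: no
D1 (bracket -A^-18 + A^-14 - A^-10 + 2A^-6 - A^-2 + A^2; 14 crossings at w = +2): V = t - t^2 + 2t^3 - t^4 + t^5 - t^6
V(D2) = -t^-3 + 2t^-2 - 2t^-1 + 3 - 2t + 2t^2 - t^3  [14 crossings, <D> = -A^-12 + 2A^-8 - 2A^-4 + 3 - 2A^4 + 2A^8 - A^12, w = 0]
observation: 2 classes among 2 diagrams; unequal V(t) rules out equality


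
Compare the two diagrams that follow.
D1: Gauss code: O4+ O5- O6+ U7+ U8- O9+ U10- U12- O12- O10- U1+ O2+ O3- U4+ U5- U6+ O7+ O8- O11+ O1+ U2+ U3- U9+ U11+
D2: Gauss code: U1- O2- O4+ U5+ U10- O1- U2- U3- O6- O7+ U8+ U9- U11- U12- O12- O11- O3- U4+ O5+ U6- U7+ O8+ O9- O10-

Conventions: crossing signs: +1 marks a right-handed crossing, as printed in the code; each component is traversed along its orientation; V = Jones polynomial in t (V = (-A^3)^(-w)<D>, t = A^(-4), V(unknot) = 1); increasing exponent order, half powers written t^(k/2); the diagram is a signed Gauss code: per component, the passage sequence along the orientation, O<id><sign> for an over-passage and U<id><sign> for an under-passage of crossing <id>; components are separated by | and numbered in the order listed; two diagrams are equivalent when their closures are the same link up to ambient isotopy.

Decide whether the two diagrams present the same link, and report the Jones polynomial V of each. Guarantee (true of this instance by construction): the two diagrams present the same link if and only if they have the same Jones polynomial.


equivalent: no
V(D1) = t + t^3 - t^4  (w +2, c 12, <D> = -A^-10 + A^-6 + A^2)
D2 (bracket A^-12; 12 crossings at w = -4): V = 1
why: V(t) takes 2 values over 2 diagrams, fixing the grouping


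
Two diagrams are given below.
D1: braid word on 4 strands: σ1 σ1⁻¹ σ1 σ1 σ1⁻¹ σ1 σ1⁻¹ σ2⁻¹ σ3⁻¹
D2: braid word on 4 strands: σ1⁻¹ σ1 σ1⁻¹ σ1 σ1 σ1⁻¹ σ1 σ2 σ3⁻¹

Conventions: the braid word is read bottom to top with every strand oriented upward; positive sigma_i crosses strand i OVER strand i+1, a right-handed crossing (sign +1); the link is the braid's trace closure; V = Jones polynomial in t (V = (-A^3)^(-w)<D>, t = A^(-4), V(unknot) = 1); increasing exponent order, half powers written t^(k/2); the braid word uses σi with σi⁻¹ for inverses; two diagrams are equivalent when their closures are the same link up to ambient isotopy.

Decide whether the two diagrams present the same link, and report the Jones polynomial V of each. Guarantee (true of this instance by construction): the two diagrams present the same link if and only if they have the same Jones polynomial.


same link: yes
V(D1) = 1  [9 crossings, <D> = -A^-3, w = -1]
V(D2) = 1  [9 crossings, <D> = -A^3, w = +1]
insight: Markov moves rewrite D1 (9 crossings) into D2 (9)


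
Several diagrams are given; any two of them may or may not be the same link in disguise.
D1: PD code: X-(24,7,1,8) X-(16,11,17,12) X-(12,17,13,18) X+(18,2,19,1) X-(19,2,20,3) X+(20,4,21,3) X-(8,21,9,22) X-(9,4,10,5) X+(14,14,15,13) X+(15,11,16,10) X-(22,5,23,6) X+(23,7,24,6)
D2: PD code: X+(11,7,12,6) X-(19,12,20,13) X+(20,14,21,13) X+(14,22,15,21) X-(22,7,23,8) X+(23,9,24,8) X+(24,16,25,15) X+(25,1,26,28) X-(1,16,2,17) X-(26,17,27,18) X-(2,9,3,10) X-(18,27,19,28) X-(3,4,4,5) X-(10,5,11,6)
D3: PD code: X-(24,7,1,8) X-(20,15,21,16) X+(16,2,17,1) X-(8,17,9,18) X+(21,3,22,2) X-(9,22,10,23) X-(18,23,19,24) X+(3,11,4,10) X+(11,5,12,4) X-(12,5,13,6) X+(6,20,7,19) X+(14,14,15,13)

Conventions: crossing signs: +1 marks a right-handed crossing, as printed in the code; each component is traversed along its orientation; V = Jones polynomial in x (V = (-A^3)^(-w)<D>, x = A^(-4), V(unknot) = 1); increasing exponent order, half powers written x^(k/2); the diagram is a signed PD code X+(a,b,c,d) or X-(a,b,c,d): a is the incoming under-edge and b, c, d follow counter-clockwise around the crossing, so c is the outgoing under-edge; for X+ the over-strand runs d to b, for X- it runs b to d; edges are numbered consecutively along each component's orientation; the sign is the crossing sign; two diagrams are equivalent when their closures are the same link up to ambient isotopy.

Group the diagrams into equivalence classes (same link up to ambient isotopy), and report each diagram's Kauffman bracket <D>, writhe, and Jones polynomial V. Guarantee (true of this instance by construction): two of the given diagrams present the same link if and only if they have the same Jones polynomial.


classes: {D1} | {D2} | {D3}
V(D1) = 1  [12 crossings, <D> = A^-6, w = -2]
D2 (bracket A^-14 - A^-10 + A^-6 - A^-2 + A^2; 14 crossings at w = -2): V = x^-2 - x^-1 + 1 - x + x^2
V(D3) = x^-3 - x^-2 + x^-1 - 1 + x - x^2 + x^3  (w 0, c 12, <D> = A^-12 - A^-8 + A^-4 - 1 + A^4 - A^8 + A^12)
insight: 3 values of V(x) split the 3 diagrams


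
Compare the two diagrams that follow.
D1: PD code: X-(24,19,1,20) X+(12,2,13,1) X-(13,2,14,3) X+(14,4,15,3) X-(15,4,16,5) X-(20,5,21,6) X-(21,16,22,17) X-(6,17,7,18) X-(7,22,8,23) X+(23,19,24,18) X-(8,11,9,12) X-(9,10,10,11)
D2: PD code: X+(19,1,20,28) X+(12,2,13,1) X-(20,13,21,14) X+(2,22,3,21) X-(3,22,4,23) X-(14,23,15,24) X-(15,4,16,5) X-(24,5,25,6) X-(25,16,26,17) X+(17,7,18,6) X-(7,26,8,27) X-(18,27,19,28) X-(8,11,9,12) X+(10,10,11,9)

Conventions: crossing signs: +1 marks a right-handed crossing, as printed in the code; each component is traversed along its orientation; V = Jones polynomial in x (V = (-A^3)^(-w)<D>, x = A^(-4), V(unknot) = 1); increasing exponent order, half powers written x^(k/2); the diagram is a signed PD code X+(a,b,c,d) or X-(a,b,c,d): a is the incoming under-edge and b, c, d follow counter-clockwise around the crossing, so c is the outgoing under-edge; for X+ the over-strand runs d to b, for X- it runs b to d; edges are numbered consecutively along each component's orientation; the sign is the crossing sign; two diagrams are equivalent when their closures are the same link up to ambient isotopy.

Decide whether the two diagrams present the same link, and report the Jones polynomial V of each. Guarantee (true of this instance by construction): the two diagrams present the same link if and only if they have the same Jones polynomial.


equivalent: yes
D1 (bracket A^-14 + A^-6 - A^-2; 12 crossings at w = -6): V = -x^-4 + x^-3 + x^-1
D2 (bracket A^-8 + 1 - A^4; 14 crossings at w = -4): V = -x^-4 + x^-3 + x^-1
key observation: all 2 diagrams share one V(x), hence one class


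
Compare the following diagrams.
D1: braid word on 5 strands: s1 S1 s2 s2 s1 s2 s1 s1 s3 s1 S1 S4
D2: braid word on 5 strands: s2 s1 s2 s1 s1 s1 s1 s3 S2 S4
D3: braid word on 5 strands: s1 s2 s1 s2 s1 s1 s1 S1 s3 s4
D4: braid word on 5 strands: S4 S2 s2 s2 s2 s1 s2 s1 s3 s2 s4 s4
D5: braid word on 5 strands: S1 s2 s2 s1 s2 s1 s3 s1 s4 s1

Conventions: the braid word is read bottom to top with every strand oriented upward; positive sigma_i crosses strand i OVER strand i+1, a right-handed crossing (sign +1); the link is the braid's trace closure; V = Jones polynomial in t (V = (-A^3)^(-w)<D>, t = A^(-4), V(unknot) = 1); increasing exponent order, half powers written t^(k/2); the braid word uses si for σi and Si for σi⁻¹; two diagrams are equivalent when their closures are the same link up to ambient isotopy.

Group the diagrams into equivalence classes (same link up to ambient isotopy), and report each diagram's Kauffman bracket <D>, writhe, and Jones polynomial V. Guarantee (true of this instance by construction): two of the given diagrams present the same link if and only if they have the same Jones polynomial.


classes: {D1, D2, D3, D4, D5}
V(D1) = t^2 + t^4 - t^5 + t^6 - t^7  [12 crossings, <D> = -A^-10 + A^-6 - A^-2 + A^2 + A^10, w = +6]
V(D2) = t^2 + t^4 - t^5 + t^6 - t^7  (w +6, c 10, <D> = -A^-10 + A^-6 - A^-2 + A^2 + A^10)
V(D3) = t^2 + t^4 - t^5 + t^6 - t^7  (w +8, c 10, <D> = -A^-4 + 1 - A^4 + A^8 + A^16)
D4 (bracket -A^-4 + 1 - A^4 + A^8 + A^16; 12 crossings at w = +8): V = t^2 + t^4 - t^5 + t^6 - t^7
V(D5) = t^2 + t^4 - t^5 + t^6 - t^7  [10 crossings, <D> = -A^-4 + 1 - A^4 + A^8 + A^16, w = +8]
insight: all 5 diagrams share one V(t), hence one class


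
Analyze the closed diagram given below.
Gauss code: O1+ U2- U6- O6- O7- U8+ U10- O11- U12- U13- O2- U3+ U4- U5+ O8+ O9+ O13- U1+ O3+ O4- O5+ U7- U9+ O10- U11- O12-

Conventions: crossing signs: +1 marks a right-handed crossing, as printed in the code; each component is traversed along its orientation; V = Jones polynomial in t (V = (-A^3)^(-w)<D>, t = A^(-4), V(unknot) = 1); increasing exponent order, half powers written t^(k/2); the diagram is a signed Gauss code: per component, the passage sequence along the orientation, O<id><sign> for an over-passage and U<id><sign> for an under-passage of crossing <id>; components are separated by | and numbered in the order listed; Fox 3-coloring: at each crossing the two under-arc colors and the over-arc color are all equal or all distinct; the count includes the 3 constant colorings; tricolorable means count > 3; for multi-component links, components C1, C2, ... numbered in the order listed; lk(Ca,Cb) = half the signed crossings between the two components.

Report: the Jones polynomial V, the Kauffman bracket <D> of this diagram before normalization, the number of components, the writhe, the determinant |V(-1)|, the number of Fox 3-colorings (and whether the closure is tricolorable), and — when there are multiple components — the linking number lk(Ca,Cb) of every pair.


V(t) = -t^-6 + 2t^-5 - 3t^-4 + 4t^-3 - 4t^-2 + 4t^-1 - 2 + 2t - t^2
bracket: A^-17 - 2A^-13 + 2A^-9 - 4A^-5 + 4A^-1 - 4A^3 + 3A^7 - 2A^11 + A^15, w = -3
1 component, writhe -3, over 13 crossings
det 23, colorings 3 of 3^13 — not tricolorable
observation: det 23 = |V(-1)|; not divisible by 3, so not tricolorable


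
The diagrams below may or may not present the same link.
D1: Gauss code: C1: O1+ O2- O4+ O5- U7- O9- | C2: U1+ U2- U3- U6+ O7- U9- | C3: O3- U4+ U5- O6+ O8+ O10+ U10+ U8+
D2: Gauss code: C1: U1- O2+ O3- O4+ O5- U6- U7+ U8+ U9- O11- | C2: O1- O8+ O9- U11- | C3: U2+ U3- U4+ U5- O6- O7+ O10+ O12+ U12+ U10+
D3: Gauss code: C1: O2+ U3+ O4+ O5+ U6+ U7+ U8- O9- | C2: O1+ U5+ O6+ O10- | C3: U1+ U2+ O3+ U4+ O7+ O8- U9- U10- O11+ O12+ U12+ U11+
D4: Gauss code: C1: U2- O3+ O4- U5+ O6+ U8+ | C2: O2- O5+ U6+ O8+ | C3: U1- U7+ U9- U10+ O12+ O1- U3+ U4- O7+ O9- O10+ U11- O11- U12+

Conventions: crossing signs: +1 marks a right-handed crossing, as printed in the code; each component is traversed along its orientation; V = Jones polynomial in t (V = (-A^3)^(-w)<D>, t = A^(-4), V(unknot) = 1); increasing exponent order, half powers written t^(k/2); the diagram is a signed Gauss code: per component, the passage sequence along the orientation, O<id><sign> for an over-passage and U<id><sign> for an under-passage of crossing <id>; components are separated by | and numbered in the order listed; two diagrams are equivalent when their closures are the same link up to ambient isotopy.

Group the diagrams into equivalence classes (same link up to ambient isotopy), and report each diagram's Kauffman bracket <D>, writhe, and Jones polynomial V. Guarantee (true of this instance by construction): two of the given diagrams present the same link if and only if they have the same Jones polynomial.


equivalence classes: {D1, D2} | {D3} | {D4}
D1 (bracket 1 + A^4 + A^8 + A^12; 10 crossings at w = 0): V = t^-3 + t^-2 + t^-1 + 1
V(D2) = t^-3 + t^-2 + t^-1 + 1  [12 crossings, <D> = 1 + A^4 + A^8 + A^12, w = 0]
V(D3) = t + 2t^3 + t^5  [12 crossings, <D> = A^-2 + 2A^6 + A^14, w = +6]
D4 (bracket A^-6 + A^-2 + A^2 + A^6; 12 crossings at w = +2): V = 1 + t + t^2 + t^3
observation: comparing 4 Jones polynomials yields 3 groups


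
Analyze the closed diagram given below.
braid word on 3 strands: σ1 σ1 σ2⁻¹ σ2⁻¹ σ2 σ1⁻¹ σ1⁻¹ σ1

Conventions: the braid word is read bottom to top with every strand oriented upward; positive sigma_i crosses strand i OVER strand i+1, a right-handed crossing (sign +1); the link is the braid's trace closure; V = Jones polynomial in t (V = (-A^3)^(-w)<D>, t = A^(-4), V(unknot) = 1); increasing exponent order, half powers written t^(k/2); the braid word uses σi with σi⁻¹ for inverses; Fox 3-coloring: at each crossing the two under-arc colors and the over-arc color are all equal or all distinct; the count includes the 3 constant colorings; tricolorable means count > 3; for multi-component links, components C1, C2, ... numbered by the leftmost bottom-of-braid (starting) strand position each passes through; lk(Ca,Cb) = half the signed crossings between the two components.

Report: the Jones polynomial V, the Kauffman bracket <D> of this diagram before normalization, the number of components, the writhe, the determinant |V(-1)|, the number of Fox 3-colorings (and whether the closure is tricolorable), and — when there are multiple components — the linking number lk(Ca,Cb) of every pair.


V(t) = 1
bracket: 1, w = 0
1 component, writhe 0, over 8 crossings
det 1, colorings 3 of 3^8 — not tricolorable
observation: w = 0 (over 8 crossings) is diagram-only; (-A^3)^(0) removes it from V


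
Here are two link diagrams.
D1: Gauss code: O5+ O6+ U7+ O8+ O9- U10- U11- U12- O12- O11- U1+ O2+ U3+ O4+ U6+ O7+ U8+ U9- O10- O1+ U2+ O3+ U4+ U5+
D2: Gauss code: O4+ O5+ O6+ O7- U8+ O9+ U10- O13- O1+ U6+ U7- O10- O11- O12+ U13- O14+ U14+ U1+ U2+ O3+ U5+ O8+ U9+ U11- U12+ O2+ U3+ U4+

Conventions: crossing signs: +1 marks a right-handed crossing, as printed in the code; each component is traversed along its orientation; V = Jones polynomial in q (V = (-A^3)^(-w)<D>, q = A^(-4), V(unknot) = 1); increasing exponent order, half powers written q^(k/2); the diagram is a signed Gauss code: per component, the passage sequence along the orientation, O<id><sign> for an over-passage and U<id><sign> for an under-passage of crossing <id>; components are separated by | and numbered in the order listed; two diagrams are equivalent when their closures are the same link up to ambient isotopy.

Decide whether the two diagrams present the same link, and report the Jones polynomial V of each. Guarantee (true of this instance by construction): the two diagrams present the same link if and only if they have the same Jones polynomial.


equivalent: yes
V(D1) = q^2 + q^4 - q^5 + q^6 - q^7  (w +4, c 12, <D> = -A^-16 + A^-12 - A^-8 + A^-4 + A^4)
V(D2) = q^2 + q^4 - q^5 + q^6 - q^7  (w +6, c 14, <D> = -A^-10 + A^-6 - A^-2 + A^2 + A^10)
why: Reidemeister moves carry D1 (12 crossings) to D2 (14)


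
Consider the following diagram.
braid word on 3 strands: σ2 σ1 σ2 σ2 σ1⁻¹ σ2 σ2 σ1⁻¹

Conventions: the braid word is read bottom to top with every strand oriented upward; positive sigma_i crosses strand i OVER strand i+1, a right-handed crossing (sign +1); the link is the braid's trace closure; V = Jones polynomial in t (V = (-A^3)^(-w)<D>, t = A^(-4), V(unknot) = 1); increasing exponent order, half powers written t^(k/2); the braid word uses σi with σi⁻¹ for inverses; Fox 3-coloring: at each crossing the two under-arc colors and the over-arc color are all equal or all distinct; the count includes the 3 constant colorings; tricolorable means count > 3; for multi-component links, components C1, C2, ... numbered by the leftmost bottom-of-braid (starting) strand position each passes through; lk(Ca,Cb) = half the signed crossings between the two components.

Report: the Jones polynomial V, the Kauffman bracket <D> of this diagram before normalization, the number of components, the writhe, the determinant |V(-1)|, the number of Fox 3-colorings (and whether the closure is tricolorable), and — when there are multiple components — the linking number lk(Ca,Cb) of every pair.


V = t + t^3 - t^4
<D> = -A^-4 + 1 + A^8 (w = +4)
1 component over 8 crossings, w = +4
9 Fox colorings among 3^8, |V(-1)| = 3: tricolorable
why: w = +4 shifts under R1 moves; the (-A^3)^(-4) factor cancels that in V


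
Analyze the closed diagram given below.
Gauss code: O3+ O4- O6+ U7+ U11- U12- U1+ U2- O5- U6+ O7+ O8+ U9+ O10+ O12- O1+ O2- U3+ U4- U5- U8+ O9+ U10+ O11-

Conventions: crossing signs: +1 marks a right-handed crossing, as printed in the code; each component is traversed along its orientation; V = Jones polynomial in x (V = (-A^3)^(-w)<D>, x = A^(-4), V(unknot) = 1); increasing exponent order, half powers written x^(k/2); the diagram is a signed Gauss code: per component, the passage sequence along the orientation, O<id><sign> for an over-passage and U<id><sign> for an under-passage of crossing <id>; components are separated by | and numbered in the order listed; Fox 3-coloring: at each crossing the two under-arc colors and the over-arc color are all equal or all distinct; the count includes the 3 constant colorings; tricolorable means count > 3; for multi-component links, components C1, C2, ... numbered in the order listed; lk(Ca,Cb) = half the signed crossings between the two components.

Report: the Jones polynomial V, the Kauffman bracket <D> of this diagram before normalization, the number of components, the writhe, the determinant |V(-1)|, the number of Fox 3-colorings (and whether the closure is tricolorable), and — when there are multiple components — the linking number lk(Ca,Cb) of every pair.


V = x^-1 - 1 + 2x - 2x^2 + 2x^3 - 2x^4 + x^5
<D> = A^-14 - 2A^-10 + 2A^-6 - 2A^-2 + 2A^2 - A^6 + A^10 (w = +2)
1 component over 12 crossings, w = +2
3 Fox colorings among 3^12, |V(-1)| = 11: not tricolorable
why: |V(-1)| = 11: so not tricolorable, since 3 does not divide 11


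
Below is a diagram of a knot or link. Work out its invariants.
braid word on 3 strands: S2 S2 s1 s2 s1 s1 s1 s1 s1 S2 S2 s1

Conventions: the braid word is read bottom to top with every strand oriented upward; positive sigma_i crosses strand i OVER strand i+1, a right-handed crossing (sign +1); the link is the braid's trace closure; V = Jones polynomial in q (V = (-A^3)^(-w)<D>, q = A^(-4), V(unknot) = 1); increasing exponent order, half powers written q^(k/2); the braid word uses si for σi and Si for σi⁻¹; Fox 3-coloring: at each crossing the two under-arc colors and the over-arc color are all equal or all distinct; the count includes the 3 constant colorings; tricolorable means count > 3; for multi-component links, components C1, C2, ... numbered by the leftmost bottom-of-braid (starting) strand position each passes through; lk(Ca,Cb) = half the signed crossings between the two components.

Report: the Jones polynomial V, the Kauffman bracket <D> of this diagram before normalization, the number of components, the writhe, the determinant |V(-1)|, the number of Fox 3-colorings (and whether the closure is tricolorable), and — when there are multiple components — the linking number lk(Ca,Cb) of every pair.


V(q) = q - q^2 + 2q^3 - q^4 + q^5 - q^6
bracket: -A^-12 + A^-8 - A^-4 + 2 - A^4 + A^8, w = +4
1 component, writhe +4, over 12 crossings
det 7, colorings 3 of 3^12 — not tricolorable
observation: |V(-1)| = 7: so not tricolorable, since 3 does not divide 7


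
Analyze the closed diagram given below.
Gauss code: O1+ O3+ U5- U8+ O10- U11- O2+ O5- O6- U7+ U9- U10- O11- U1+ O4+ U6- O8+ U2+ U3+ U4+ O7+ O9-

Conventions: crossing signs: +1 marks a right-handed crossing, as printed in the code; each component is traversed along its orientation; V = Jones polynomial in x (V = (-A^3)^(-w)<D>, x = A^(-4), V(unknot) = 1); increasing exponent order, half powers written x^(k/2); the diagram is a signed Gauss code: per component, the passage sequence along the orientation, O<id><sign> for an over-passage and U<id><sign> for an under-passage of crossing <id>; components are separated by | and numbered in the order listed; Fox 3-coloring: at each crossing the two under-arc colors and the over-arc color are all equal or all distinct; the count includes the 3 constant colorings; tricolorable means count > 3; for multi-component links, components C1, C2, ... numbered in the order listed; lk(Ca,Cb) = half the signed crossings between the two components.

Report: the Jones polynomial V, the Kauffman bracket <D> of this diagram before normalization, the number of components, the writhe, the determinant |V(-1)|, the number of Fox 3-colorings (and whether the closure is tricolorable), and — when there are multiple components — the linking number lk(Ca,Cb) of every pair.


V = -x^-3 + x^-2 - x^-1 + 3 - x + x^2 - x^3
<D> = A^-9 - A^-5 + A^-1 - 3A^3 + A^7 - A^11 + A^15 (w = +1)
1 component over 11 crossings, w = +1
27 Fox colorings among 3^11, |V(-1)| = 9: tricolorable
why: the span of V is 6, forcing >= 6 crossings in any diagram


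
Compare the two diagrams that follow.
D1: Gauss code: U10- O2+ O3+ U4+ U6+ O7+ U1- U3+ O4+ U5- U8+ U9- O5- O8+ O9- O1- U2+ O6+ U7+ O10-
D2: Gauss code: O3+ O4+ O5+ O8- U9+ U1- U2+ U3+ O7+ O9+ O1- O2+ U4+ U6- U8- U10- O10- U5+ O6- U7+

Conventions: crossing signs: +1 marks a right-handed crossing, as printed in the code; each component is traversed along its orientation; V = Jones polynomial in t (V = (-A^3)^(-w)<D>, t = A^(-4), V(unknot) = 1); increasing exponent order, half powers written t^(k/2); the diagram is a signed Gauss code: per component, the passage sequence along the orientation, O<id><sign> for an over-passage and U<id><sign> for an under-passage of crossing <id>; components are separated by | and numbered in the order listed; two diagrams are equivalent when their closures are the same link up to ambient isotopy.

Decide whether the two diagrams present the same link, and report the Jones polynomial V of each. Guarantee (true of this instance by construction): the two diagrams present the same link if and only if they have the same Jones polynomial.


equivalent: no
V(D1) = t - t^2 + 2t^3 - t^4 + t^5 - t^6  (w +2, c 10, <D> = -A^-18 + A^-14 - A^-10 + 2A^-6 - A^-2 + A^2)
D2 (bracket -A^-10 + A^-6 + A^2; 10 crossings at w = +2): V = t + t^3 - t^4
why: V(t) takes 2 values over 2 diagrams, fixing the grouping


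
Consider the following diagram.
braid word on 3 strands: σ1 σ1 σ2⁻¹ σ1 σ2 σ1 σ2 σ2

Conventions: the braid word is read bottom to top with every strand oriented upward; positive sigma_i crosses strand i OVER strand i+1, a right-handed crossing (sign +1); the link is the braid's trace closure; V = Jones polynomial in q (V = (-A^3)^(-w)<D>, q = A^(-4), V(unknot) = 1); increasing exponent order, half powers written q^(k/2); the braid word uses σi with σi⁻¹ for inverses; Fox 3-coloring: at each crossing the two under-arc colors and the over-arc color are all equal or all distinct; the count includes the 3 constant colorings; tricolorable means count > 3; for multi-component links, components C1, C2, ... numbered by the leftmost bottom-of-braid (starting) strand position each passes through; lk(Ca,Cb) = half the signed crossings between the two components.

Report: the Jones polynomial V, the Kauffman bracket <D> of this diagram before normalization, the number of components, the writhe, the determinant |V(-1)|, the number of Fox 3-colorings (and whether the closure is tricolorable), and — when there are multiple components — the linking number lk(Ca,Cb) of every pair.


V(q) = q^2 + 2q^4 - 2q^5 + q^6 - 2q^7 + q^8
bracket: A^-14 - 2A^-10 + A^-6 - 2A^-2 + 2A^2 + A^10, w = +6
1 component, writhe +6, over 8 crossings
det 9, colorings 27 of 3^8 — tricolorable
observation: the span of V is 6, forcing >= 6 crossings in any diagram


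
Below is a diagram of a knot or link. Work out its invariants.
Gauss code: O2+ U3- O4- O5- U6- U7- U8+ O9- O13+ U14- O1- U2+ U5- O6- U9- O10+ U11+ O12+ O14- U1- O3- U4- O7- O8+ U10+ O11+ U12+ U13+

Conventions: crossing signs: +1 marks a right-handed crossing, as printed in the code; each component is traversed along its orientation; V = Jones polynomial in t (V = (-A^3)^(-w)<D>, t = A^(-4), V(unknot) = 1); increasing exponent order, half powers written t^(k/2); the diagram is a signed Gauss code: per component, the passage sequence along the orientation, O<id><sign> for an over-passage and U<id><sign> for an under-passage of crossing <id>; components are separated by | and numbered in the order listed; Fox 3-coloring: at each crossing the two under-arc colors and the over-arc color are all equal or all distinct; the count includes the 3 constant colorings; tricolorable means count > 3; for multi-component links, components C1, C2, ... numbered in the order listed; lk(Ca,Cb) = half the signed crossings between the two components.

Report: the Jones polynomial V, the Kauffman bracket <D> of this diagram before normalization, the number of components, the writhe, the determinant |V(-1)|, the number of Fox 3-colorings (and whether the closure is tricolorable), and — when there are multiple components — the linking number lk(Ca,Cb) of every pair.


V = t^-7 - 3t^-6 + 6t^-5 - 10t^-4 + 12t^-3 - 12t^-2 + 12t^-1 - 9 + 6t - 3t^2 + t^3
<D> = A^-18 - 3A^-14 + 6A^-10 - 9A^-6 + 12A^-2 - 12A^2 + 12A^6 - 10A^10 + 6A^14 - 3A^18 + A^22 (w = -2)
1 component over 14 crossings, w = -2
9 Fox colorings among 3^14, |V(-1)| = 75: tricolorable
why: det 75 = |V(-1)|; divisible by 3, so tricolorable


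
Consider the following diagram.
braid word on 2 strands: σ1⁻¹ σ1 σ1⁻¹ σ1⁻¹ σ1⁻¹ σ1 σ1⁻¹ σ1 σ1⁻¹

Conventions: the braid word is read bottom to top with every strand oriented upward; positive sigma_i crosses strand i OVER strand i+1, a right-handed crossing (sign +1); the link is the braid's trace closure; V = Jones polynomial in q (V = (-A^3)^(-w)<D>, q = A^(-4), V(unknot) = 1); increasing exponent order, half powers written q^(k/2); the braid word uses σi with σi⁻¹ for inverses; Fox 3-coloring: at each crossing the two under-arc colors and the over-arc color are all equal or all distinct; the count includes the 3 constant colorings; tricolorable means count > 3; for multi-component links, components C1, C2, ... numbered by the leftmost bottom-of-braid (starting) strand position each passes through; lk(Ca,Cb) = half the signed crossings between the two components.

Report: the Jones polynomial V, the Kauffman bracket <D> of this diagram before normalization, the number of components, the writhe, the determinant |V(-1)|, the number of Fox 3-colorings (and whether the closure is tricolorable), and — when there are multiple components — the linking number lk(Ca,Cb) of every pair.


Jones polynomial: V(q) = -q^-4 + q^-3 + q^-1
<D> = -A^-5 - A^3 + A^7; writhe -3
components 1, writhe -3 (9 crossings)
3-colorings: 9 of 3^9, det 3 — tricolorable
note: w = -3 shifts under R1 moves; the (-A^3)^(3) factor cancels that in V


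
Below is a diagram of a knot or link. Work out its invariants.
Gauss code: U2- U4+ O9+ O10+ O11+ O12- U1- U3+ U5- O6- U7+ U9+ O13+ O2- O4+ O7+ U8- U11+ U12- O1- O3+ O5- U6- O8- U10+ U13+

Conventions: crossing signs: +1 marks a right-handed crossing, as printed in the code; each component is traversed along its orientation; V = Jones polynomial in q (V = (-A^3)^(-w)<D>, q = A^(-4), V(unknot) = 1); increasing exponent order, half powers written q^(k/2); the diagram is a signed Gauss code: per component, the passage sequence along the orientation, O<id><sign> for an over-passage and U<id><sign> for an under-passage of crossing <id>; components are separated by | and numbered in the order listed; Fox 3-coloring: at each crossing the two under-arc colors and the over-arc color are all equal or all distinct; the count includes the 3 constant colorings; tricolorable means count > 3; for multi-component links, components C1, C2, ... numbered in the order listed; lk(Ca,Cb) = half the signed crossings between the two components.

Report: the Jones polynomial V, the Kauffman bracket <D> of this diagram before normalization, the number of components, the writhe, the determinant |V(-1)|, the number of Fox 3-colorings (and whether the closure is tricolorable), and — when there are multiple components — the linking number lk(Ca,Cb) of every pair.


Jones polynomial: V(q) = -q^-3 + 2q^-2 - 2q^-1 + 3 - 2q + 2q^2 - q^3
<D> = A^-9 - 2A^-5 + 2A^-1 - 3A^3 + 2A^7 - 2A^11 + A^15; writhe +1
components 1, writhe +1 (13 crossings)
3-colorings: 3 of 3^13, det 13 — not tricolorable
note: |V(-1)| = 13: so not tricolorable, since 3 does not divide 13
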